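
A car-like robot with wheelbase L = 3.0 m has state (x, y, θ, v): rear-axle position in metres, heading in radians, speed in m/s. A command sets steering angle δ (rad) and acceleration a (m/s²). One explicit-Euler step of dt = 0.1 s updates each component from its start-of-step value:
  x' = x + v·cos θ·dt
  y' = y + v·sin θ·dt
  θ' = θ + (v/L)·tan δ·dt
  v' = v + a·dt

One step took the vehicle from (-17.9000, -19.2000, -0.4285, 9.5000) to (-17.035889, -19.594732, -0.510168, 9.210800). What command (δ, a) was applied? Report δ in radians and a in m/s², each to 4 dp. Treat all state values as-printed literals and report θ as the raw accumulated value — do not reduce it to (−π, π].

δ = -0.2524, a = -2.8920

a = (v'−v)/dt = (-0.289200)/0.1 = -2.8920
Δθ = θ'−θ = -0.081668;  (v·dt/L) = 9.5000·0.1/3.0 = 0.316667
tan δ = Δθ·L/(v·dt) = -0.257899  →  δ = -0.2524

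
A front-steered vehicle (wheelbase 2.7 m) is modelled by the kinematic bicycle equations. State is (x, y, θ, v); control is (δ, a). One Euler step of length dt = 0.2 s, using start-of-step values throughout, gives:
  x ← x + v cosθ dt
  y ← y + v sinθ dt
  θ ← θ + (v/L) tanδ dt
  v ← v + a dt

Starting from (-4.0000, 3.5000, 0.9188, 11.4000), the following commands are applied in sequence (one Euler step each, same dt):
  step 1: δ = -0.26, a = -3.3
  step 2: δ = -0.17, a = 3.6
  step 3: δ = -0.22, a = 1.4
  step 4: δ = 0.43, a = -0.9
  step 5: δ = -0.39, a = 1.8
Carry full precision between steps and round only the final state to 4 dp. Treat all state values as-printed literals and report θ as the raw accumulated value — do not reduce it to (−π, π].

(4.8355, 10.3473, 0.4146, 11.9200)

after step 1 (δ=-0.26, a=-3.3): (-2.616554, 5.312313, 0.694160, 10.740000)
after step 2 (δ=-0.17, a=3.6): (-0.965619, 6.686474, 0.557597, 11.460000)
after step 3 (δ=-0.22, a=1.4): (0.979209, 7.899283, 0.367769, 11.740000)
after step 4 (δ=0.43, a=-0.9): (3.170203, 8.743470, 0.766599, 11.560000)
after step 5 (δ=-0.39, a=1.8): (4.835476, 10.347281, 0.414615, 11.920000)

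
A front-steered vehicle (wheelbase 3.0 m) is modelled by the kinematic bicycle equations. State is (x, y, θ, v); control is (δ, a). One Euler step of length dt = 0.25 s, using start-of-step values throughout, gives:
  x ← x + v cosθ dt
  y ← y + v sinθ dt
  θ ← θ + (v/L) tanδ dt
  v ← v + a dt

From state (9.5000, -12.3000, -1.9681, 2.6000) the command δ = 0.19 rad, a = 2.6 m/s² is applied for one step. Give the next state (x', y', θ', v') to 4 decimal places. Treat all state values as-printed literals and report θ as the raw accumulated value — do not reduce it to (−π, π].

(9.2485, -12.8994, -1.9264, 3.2500)

x' = 9.5000 + 2.6000·cos(-1.9681)·0.25 = 9.2485
y' = -12.3000 + 2.6000·sin(-1.9681)·0.25 = -12.8994
θ' = -1.9681 + (2.6000/3.0)·tan(0.19)·0.25 = -1.9264
v' = 2.6000 + 2.6000·0.25 = 3.2500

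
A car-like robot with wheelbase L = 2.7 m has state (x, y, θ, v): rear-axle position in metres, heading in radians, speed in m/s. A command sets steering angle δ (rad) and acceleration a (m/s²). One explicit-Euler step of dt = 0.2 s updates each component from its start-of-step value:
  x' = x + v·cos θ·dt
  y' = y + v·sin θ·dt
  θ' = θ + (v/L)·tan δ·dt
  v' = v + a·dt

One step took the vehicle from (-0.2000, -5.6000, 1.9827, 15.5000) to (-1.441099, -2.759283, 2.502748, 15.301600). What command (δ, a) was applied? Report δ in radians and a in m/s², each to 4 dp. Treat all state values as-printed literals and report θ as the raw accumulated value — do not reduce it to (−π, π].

a = (v'−v)/dt = (-0.198400)/0.2 = -0.9920
Δθ = θ'−θ = 0.520048;  (v·dt/L) = 15.5000·0.2/2.7 = 1.148148
tan δ = Δθ·L/(v·dt) = 0.452945  →  δ = 0.4253

δ = 0.4253, a = -0.9920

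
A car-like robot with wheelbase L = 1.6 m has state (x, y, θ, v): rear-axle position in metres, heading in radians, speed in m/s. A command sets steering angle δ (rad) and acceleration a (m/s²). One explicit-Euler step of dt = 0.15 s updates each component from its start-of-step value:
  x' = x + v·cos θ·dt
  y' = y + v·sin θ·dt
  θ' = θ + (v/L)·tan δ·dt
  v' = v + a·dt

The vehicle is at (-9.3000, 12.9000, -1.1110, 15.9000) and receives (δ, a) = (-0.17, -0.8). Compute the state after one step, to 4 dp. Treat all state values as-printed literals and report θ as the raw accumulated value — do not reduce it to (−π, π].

x' = -9.3000 + 15.9000·cos(-1.1110)·0.15 = -8.2416
y' = 12.9000 + 15.9000·sin(-1.1110)·0.15 = 10.7627
θ' = -1.1110 + (15.9000/1.6)·tan(-0.17)·0.15 = -1.3669
v' = 15.9000 − 0.8000·0.15 = 15.7800

(-8.2416, 10.7627, -1.3669, 15.7800)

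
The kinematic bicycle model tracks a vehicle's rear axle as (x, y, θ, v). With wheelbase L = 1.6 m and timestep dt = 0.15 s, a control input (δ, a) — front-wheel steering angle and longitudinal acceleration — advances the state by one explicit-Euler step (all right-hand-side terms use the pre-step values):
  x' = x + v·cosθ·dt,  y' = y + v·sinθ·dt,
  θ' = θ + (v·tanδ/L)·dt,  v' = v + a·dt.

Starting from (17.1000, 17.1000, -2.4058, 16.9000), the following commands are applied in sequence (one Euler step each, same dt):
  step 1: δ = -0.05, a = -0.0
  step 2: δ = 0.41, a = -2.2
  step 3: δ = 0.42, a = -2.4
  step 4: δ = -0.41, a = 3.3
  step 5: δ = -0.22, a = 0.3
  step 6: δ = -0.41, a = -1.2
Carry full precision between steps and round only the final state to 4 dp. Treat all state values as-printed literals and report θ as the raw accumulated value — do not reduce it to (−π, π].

(11.9768, 4.6478, -2.7960, 16.5700)

after step 1 (δ=-0.05, a=-0.0): (15.220807, 15.398571, -2.485085, 16.900000)
after step 2 (δ=0.41, a=-2.2): (13.212761, 13.851323, -1.796466, 16.570000)
after step 3 (δ=0.42, a=-2.4): (12.656608, 11.428844, -1.102743, 16.210000)
after step 4 (δ=-0.41, a=3.3): (13.753578, 9.258856, -1.763247, 16.705000)
after step 5 (δ=-0.22, a=0.3): (13.274316, 6.799366, -2.113456, 16.750000)
after step 6 (δ=-0.41, a=-1.2): (11.976822, 4.647816, -2.795963, 16.570000)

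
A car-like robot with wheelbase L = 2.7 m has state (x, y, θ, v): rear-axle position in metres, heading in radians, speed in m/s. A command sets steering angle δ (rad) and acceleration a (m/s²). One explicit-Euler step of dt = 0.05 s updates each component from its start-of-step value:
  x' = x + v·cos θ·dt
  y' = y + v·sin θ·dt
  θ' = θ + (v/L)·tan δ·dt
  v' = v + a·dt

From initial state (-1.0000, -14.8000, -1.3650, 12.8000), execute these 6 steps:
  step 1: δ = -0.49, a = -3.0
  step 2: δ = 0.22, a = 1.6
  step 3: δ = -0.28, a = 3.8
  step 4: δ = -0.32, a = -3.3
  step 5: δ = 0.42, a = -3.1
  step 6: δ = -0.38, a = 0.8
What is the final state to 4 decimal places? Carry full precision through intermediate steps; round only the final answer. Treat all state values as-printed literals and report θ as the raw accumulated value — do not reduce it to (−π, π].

(-0.6472, -18.5978, -1.5738, 12.6400)

after step 1 (δ=-0.49, a=-3.0): (-0.869218, -15.426495, -1.491433, 12.650000)
after step 2 (δ=0.22, a=1.6): (-0.819073, -16.057004, -1.439048, 12.730000)
after step 3 (δ=-0.28, a=3.8): (-0.735458, -16.687988, -1.506836, 12.920000)
after step 4 (δ=-0.32, a=-3.3): (-0.694168, -17.332667, -1.586124, 12.755000)
after step 5 (δ=0.42, a=-3.1): (-0.703943, -17.970342, -1.480642, 12.600000)
after step 6 (δ=-0.38, a=0.8): (-0.647222, -18.597784, -1.573838, 12.640000)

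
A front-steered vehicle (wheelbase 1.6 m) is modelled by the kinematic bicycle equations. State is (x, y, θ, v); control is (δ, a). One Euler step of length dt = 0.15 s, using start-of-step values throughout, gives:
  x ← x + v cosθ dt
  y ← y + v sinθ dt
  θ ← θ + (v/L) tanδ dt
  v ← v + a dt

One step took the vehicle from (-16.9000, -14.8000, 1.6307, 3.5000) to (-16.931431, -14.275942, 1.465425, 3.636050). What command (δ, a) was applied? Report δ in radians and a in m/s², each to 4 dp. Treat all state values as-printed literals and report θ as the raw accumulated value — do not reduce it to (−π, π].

a = (v'−v)/dt = (0.136050)/0.15 = 0.9070
Δθ = θ'−θ = -0.165275;  (v·dt/L) = 3.5000·0.15/1.6 = 0.328125
tan δ = Δθ·L/(v·dt) = -0.503695  →  δ = -0.4666

δ = -0.4666, a = 0.9070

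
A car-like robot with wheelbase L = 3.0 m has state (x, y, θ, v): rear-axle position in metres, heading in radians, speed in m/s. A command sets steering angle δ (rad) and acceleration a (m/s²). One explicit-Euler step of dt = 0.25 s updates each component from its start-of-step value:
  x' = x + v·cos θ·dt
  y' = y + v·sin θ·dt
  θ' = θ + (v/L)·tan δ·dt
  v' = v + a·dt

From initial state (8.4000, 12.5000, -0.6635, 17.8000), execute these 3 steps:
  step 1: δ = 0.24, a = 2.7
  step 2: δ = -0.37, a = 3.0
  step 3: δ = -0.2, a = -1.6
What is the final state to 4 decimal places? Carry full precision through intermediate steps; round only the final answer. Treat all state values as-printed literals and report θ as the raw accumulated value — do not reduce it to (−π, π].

(19.3141, 4.6343, -1.2224, 18.8250)

after step 1 (δ=0.24, a=2.7): (11.905895, 9.759343, -0.300504, 18.475000)
after step 2 (δ=-0.37, a=3.0): (16.317667, 8.392187, -0.897651, 19.225000)
after step 3 (δ=-0.2, a=-1.6): (19.314115, 4.634350, -1.222410, 18.825000)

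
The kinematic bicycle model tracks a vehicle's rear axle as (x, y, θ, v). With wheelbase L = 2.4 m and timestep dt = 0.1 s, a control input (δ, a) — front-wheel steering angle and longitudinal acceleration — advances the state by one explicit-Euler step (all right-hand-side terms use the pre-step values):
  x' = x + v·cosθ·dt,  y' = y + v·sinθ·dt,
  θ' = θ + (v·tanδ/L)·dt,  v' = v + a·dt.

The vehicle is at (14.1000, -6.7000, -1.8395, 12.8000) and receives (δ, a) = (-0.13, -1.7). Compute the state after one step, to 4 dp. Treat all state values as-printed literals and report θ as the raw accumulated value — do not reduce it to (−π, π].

x' = 14.1000 + 12.8000·cos(-1.8395)·0.1 = 13.7602
y' = -6.7000 + 12.8000·sin(-1.8395)·0.1 = -7.9341
θ' = -1.8395 + (12.8000/2.4)·tan(-0.13)·0.1 = -1.9092
v' = 12.8000 − 1.7000·0.1 = 12.6300

(13.7602, -7.9341, -1.9092, 12.6300)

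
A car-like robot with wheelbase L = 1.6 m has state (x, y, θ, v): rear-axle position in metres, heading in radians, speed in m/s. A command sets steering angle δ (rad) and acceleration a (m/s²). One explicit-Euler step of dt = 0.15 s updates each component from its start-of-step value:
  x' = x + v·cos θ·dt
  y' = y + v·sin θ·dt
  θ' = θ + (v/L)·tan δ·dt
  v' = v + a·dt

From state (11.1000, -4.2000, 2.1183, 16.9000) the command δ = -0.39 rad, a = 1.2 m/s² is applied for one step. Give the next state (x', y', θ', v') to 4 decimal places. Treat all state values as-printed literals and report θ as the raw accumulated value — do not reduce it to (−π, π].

(9.7804, -2.0355, 1.4670, 17.0800)

x' = 11.1000 + 16.9000·cos(2.1183)·0.15 = 9.7804
y' = -4.2000 + 16.9000·sin(2.1183)·0.15 = -2.0355
θ' = 2.1183 + (16.9000/1.6)·tan(-0.39)·0.15 = 1.4670
v' = 16.9000 + 1.2000·0.15 = 17.0800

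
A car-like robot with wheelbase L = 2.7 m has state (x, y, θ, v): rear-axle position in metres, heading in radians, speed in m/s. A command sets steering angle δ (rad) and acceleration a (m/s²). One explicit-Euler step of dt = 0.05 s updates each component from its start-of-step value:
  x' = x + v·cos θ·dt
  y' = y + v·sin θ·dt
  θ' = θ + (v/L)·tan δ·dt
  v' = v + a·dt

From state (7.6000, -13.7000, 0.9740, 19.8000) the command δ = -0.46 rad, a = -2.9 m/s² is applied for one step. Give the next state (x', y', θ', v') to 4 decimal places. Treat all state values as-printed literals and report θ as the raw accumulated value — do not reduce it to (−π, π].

x' = 7.6000 + 19.8000·cos(0.9740)·0.05 = 8.1564
y' = -13.7000 + 19.8000·sin(0.9740)·0.05 = -12.8811
θ' = 0.9740 + (19.8000/2.7)·tan(-0.46)·0.05 = 0.7923
v' = 19.8000 − 2.9000·0.05 = 19.6550

(8.1564, -12.8811, 0.7923, 19.6550)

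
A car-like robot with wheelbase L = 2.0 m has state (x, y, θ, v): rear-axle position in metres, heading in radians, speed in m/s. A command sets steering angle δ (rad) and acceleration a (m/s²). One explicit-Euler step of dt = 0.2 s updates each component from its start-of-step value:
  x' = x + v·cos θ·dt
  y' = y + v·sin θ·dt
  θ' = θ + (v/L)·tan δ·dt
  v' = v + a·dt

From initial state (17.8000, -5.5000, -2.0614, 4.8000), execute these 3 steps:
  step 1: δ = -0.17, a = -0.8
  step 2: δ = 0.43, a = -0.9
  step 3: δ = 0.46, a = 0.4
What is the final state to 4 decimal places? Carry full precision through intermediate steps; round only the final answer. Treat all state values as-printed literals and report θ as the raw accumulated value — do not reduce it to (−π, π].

(16.5302, -7.9613, -1.7100, 4.5400)

after step 1 (δ=-0.17, a=-0.8): (17.347688, -6.346767, -2.143795, 4.640000)
after step 2 (δ=0.43, a=-0.9): (16.844569, -7.126545, -1.930995, 4.460000)
after step 3 (δ=0.46, a=0.4): (16.530174, -7.961303, -1.710025, 4.540000)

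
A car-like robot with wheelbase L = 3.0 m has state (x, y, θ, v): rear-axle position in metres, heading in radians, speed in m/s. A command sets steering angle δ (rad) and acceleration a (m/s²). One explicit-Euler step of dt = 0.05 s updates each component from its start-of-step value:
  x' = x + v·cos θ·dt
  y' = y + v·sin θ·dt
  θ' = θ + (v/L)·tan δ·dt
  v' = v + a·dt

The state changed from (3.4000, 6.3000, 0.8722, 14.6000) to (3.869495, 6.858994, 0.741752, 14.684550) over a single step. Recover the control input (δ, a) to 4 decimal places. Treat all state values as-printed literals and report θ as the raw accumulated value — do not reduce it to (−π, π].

a = (v'−v)/dt = (0.084550)/0.05 = 1.6910
Δθ = θ'−θ = -0.130448;  (v·dt/L) = 14.6000·0.05/3.0 = 0.243333
tan δ = Δθ·L/(v·dt) = -0.536088  →  δ = -0.4921

δ = -0.4921, a = 1.6910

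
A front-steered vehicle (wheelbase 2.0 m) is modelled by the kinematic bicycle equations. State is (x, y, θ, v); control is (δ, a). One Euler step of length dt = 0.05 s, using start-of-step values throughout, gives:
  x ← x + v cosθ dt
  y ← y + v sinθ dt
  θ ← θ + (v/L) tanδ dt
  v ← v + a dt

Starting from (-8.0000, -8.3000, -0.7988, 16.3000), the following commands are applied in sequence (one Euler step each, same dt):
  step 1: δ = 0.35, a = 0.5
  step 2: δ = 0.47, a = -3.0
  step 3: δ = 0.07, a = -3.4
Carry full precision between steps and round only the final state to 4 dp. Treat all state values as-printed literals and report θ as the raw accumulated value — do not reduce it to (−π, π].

after step 1 (δ=0.35, a=0.5): (-7.431483, -8.883963, -0.650051, 16.325000)
after step 2 (δ=0.47, a=-3.0): (-6.781705, -9.377980, -0.442737, 16.175000)
after step 3 (δ=0.07, a=-3.4): (-6.050932, -9.724460, -0.414385, 16.005000)

(-6.0509, -9.7245, -0.4144, 16.0050)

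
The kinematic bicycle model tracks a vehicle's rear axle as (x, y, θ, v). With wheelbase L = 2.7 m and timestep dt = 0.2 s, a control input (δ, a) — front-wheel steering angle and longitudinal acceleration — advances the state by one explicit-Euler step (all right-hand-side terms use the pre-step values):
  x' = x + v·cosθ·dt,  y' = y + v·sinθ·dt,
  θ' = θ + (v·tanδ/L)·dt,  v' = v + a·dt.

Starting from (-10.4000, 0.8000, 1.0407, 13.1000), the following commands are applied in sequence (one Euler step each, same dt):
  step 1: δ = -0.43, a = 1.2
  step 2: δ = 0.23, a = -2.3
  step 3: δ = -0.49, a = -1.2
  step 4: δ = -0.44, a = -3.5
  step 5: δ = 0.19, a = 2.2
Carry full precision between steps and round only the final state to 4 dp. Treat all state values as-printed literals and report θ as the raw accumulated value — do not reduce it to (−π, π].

(-0.3515, 6.9517, 0.0475, 12.3800)

after step 1 (δ=-0.43, a=1.2): (-9.075285, 3.060427, 0.595668, 13.340000)
after step 2 (δ=0.23, a=-2.3): (-6.866784, 4.557339, 0.827036, 12.880000)
after step 3 (δ=-0.49, a=-1.2): (-5.122677, 6.453089, 0.318144, 12.640000)
after step 4 (δ=-0.44, a=-3.5): (-2.721539, 7.243859, -0.122646, 11.940000)
after step 5 (δ=0.19, a=2.2): (-0.351476, 6.951715, 0.047450, 12.380000)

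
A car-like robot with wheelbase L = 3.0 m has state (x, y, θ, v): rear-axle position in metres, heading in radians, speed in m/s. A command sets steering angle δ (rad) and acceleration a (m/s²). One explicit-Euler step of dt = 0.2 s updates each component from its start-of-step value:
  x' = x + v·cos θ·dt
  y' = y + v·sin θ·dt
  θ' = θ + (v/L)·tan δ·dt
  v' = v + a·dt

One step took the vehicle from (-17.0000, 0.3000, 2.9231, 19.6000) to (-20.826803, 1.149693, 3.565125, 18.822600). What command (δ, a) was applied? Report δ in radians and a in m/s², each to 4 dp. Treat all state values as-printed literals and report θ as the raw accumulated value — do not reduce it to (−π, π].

a = (v'−v)/dt = (-0.777400)/0.2 = -3.8870
Δθ = θ'−θ = 0.642025;  (v·dt/L) = 19.6000·0.2/3.0 = 1.306667
tan δ = Δθ·L/(v·dt) = 0.491346  →  δ = 0.4567

δ = 0.4567, a = -3.8870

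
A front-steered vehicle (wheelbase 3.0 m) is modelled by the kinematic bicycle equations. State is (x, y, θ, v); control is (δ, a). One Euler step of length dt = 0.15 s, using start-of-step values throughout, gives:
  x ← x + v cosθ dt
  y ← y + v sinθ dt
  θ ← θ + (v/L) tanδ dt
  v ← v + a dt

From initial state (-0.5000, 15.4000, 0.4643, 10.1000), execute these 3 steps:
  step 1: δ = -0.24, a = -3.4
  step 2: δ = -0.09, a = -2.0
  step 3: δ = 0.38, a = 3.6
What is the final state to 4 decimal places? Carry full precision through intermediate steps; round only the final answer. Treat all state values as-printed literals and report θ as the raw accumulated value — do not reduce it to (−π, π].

(3.5427, 16.9675, 0.4830, 9.8300)

after step 1 (δ=-0.24, a=-3.4): (0.854615, 16.078412, 0.340718, 9.590000)
after step 2 (δ=-0.09, a=-2.0): (2.210423, 16.559107, 0.297446, 9.290000)
after step 3 (δ=0.38, a=3.6): (3.542731, 16.967514, 0.482973, 9.830000)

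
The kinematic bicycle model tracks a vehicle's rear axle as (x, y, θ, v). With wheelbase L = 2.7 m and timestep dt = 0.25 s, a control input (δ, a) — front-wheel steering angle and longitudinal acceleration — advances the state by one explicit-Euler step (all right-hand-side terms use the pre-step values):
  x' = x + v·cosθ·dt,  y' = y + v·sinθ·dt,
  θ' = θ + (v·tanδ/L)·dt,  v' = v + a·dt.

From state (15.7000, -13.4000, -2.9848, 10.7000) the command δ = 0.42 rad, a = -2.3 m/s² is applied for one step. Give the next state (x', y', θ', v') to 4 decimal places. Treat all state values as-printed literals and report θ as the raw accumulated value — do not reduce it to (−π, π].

(13.0578, -13.8177, -2.5424, 10.1250)

x' = 15.7000 + 10.7000·cos(-2.9848)·0.25 = 13.0578
y' = -13.4000 + 10.7000·sin(-2.9848)·0.25 = -13.8177
θ' = -2.9848 + (10.7000/2.7)·tan(0.42)·0.25 = -2.5424
v' = 10.7000 − 2.3000·0.25 = 10.1250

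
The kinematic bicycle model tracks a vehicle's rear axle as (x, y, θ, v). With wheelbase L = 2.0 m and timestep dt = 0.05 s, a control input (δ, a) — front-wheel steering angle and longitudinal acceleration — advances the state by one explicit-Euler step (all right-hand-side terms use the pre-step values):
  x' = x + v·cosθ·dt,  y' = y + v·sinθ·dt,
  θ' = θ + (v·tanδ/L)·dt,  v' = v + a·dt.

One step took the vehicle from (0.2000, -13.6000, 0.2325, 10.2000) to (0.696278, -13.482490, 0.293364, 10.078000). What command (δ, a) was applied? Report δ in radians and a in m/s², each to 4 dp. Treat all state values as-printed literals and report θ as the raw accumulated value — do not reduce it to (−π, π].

δ = 0.2343, a = -2.4400

a = (v'−v)/dt = (-0.122000)/0.05 = -2.4400
Δθ = θ'−θ = 0.060864;  (v·dt/L) = 10.2000·0.05/2.0 = 0.255000
tan δ = Δθ·L/(v·dt) = 0.238682  →  δ = 0.2343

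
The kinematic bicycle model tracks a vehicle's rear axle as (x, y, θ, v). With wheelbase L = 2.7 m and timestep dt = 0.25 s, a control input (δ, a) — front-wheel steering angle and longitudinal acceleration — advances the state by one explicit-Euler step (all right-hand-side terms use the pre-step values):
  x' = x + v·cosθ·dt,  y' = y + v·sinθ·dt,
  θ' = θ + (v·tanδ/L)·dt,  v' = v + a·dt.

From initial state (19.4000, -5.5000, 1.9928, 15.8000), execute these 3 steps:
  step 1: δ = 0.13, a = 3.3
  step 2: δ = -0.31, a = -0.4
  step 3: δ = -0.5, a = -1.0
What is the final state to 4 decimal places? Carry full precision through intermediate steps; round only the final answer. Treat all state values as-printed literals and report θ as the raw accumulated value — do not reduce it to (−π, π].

(14.8948, 5.6038, 0.8551, 16.2750)

after step 1 (δ=0.13, a=3.3): (17.782123, -1.896533, 2.184064, 16.625000)
after step 2 (δ=-0.31, a=-0.4): (15.390024, 1.502331, 1.690967, 16.525000)
after step 3 (δ=-0.5, a=-1.0): (14.894762, 5.603787, 0.855074, 16.275000)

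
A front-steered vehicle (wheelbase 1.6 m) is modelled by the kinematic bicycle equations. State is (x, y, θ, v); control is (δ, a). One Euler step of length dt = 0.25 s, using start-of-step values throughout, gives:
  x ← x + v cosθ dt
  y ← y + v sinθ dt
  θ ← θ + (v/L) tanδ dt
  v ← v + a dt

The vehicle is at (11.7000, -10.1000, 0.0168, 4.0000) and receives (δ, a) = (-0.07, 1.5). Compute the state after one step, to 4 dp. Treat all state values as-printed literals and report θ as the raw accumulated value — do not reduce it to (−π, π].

(12.6999, -10.0832, -0.0270, 4.3750)

x' = 11.7000 + 4.0000·cos(0.0168)·0.25 = 12.6999
y' = -10.1000 + 4.0000·sin(0.0168)·0.25 = -10.0832
θ' = 0.0168 + (4.0000/1.6)·tan(-0.07)·0.25 = -0.0270
v' = 4.0000 + 1.5000·0.25 = 4.3750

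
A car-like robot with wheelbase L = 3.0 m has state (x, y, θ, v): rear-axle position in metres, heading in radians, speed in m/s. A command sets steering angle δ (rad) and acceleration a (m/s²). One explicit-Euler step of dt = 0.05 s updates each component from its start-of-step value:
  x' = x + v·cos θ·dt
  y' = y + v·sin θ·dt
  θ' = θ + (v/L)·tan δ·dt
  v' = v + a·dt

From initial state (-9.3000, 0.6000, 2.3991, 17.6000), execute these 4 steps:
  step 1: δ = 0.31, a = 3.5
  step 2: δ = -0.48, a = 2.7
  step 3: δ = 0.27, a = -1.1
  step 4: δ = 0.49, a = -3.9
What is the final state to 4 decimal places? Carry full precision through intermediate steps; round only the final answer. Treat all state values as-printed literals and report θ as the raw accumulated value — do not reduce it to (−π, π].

(-11.9499, 2.9647, 2.5802, 17.6600)

after step 1 (δ=0.31, a=3.5): (-9.948371, 1.194991, 2.493063, 17.775000)
after step 2 (δ=-0.48, a=2.7): (-10.656681, 1.731810, 2.338832, 17.910000)
after step 3 (δ=0.27, a=-1.1): (-11.278806, 2.375923, 2.421444, 17.855000)
after step 4 (δ=0.49, a=-3.9): (-11.949893, 2.964688, 2.580171, 17.660000)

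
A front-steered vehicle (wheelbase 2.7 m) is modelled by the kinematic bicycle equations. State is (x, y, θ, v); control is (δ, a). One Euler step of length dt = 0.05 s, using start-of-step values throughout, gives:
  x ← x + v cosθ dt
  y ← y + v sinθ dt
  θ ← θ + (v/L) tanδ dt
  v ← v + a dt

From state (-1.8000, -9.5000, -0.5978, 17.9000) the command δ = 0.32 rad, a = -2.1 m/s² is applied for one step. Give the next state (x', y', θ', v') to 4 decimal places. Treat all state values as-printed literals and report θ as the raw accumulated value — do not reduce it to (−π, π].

x' = -1.8000 + 17.9000·cos(-0.5978)·0.05 = -1.0602
y' = -9.5000 + 17.9000·sin(-0.5978)·0.05 = -10.0037
θ' = -0.5978 + (17.9000/2.7)·tan(0.32)·0.05 = -0.4880
v' = 17.9000 − 2.1000·0.05 = 17.7950

(-1.0602, -10.0037, -0.4880, 17.7950)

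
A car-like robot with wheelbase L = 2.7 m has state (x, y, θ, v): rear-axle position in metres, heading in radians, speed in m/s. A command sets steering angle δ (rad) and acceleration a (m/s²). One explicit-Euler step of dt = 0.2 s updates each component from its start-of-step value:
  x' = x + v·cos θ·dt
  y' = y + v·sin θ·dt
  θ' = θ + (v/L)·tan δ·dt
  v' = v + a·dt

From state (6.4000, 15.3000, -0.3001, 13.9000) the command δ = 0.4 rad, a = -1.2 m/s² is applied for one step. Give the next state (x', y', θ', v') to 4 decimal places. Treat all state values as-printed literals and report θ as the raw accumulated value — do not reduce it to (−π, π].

x' = 6.4000 + 13.9000·cos(-0.3001)·0.2 = 9.0558
y' = 15.3000 + 13.9000·sin(-0.3001)·0.2 = 14.4782
θ' = -0.3001 + (13.9000/2.7)·tan(0.4)·0.2 = 0.1352
v' = 13.9000 − 1.2000·0.2 = 13.6600

(9.0558, 14.4782, 0.1352, 13.6600)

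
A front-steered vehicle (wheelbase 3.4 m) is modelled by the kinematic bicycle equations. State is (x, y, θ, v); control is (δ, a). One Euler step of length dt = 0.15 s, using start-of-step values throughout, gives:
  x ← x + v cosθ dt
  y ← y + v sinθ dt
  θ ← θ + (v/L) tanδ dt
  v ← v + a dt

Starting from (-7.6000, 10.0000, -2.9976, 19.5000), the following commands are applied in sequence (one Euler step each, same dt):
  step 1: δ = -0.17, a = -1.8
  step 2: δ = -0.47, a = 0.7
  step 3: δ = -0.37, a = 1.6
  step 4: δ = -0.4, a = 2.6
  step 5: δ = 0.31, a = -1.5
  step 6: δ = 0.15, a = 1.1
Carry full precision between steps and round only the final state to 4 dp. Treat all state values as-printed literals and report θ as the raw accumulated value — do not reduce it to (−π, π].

(-21.3607, 17.7774, -3.8584, 19.9050)

after step 1 (δ=-0.17, a=-1.8): (-10.494729, 9.580275, -3.145275, 19.230000)
after step 2 (δ=-0.47, a=0.7): (-13.379209, 9.590898, -3.576225, 19.335000)
after step 3 (δ=-0.37, a=1.6): (-16.009809, 10.812126, -3.907078, 19.575000)
after step 4 (δ=-0.4, a=2.6): (-18.126981, 12.846614, -4.272203, 19.965000)
after step 5 (δ=0.31, a=-1.5): (-19.403067, 15.555882, -3.990056, 19.740000)
after step 6 (δ=0.15, a=1.1): (-21.360694, 17.777418, -3.858435, 19.905000)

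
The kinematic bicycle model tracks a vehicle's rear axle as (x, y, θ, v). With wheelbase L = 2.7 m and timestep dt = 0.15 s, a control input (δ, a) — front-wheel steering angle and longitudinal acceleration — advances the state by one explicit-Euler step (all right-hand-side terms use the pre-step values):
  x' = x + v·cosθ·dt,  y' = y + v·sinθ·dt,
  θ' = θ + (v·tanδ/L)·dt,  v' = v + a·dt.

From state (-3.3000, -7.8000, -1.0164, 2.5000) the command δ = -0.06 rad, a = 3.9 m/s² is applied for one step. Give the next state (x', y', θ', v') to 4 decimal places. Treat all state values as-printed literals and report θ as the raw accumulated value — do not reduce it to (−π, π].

(-3.1026, -8.1188, -1.0247, 3.0850)

x' = -3.3000 + 2.5000·cos(-1.0164)·0.15 = -3.1026
y' = -7.8000 + 2.5000·sin(-1.0164)·0.15 = -8.1188
θ' = -1.0164 + (2.5000/2.7)·tan(-0.06)·0.15 = -1.0247
v' = 2.5000 + 3.9000·0.15 = 3.0850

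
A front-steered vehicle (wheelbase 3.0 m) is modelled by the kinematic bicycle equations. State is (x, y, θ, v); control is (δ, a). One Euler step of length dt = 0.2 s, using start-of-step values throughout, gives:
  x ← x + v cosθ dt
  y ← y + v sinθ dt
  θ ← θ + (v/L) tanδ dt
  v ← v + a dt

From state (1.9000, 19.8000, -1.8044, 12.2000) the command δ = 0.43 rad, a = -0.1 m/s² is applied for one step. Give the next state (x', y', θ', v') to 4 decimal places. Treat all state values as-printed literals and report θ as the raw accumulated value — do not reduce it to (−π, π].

(1.3352, 17.4263, -1.4314, 12.1800)

x' = 1.9000 + 12.2000·cos(-1.8044)·0.2 = 1.3352
y' = 19.8000 + 12.2000·sin(-1.8044)·0.2 = 17.4263
θ' = -1.8044 + (12.2000/3.0)·tan(0.43)·0.2 = -1.4314
v' = 12.2000 − 0.1000·0.2 = 12.1800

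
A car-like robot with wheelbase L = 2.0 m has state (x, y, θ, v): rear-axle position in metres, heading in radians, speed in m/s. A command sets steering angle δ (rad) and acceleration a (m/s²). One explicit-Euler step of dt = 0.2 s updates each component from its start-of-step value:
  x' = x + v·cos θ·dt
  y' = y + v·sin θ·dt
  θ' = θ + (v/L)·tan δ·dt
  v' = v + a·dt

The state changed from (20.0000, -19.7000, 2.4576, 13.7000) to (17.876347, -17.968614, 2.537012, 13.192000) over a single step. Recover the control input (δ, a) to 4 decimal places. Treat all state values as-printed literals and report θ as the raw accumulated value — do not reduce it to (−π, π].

δ = 0.0579, a = -2.5400

a = (v'−v)/dt = (-0.508000)/0.2 = -2.5400
Δθ = θ'−θ = 0.079412;  (v·dt/L) = 13.7000·0.2/2.0 = 1.370000
tan δ = Δθ·L/(v·dt) = 0.057965  →  δ = 0.0579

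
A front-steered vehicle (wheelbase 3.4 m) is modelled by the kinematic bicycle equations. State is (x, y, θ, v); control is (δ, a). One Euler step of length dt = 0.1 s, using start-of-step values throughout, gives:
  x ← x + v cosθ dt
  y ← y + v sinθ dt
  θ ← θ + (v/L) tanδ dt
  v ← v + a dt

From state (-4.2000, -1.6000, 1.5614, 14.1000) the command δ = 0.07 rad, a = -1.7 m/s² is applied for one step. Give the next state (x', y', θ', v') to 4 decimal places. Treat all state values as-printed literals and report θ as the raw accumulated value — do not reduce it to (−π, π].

(-4.1868, -0.1901, 1.5905, 13.9300)

x' = -4.2000 + 14.1000·cos(1.5614)·0.1 = -4.1868
y' = -1.6000 + 14.1000·sin(1.5614)·0.1 = -0.1901
θ' = 1.5614 + (14.1000/3.4)·tan(0.07)·0.1 = 1.5905
v' = 14.1000 − 1.7000·0.1 = 13.9300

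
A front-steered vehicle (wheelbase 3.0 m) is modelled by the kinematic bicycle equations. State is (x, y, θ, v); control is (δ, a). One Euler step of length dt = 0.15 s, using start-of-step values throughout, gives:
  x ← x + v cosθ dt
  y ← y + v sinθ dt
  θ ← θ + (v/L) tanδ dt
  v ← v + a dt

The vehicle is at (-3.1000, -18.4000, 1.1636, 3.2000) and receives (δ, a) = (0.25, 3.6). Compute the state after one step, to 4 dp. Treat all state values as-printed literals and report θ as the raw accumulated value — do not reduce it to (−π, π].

x' = -3.1000 + 3.2000·cos(1.1636)·0.15 = -2.9099
y' = -18.4000 + 3.2000·sin(1.1636)·0.15 = -17.9592
θ' = 1.1636 + (3.2000/3.0)·tan(0.25)·0.15 = 1.2045
v' = 3.2000 + 3.6000·0.15 = 3.7400

(-2.9099, -17.9592, 1.2045, 3.7400)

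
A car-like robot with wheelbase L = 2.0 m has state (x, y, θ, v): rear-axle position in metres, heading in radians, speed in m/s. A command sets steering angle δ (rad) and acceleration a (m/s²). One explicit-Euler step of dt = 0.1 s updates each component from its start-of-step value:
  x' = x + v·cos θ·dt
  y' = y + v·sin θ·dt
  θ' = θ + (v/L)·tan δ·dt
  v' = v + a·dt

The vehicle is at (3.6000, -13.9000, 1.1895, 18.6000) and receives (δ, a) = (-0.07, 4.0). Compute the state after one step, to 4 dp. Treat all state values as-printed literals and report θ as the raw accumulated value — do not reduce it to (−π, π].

x' = 3.6000 + 18.6000·cos(1.1895)·0.1 = 4.2922
y' = -13.9000 + 18.6000·sin(1.1895)·0.1 = -12.1736
θ' = 1.1895 + (18.6000/2.0)·tan(-0.07)·0.1 = 1.1243
v' = 18.6000 + 4.0000·0.1 = 19.0000

(4.2922, -12.1736, 1.1243, 19.0000)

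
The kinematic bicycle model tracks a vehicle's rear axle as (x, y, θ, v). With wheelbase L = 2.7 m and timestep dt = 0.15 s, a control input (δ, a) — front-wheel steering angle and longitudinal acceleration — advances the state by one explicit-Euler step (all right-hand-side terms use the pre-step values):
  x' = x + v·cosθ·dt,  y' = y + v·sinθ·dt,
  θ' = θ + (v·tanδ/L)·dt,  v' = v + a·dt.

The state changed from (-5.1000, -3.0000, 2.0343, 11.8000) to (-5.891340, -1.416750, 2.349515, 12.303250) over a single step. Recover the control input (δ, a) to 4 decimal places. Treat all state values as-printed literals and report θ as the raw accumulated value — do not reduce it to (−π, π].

δ = 0.4482, a = 3.3550

a = (v'−v)/dt = (0.503250)/0.15 = 3.3550
Δθ = θ'−θ = 0.315215;  (v·dt/L) = 11.8000·0.15/2.7 = 0.655556
tan δ = Δθ·L/(v·dt) = 0.480836  →  δ = 0.4482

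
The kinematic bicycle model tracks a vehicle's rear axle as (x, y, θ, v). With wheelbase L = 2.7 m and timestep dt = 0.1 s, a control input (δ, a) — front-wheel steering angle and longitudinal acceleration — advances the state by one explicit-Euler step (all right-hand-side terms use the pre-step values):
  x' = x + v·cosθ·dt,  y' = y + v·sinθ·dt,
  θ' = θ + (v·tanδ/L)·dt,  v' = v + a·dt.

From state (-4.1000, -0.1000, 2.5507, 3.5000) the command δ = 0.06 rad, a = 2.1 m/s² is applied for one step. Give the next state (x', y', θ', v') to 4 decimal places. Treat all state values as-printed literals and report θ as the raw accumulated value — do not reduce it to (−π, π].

x' = -4.1000 + 3.5000·cos(2.5507)·0.1 = -4.3907
y' = -0.1000 + 3.5000·sin(2.5507)·0.1 = 0.0950
θ' = 2.5507 + (3.5000/2.7)·tan(0.06)·0.1 = 2.5585
v' = 3.5000 + 2.1000·0.1 = 3.7100

(-4.3907, 0.0950, 2.5585, 3.7100)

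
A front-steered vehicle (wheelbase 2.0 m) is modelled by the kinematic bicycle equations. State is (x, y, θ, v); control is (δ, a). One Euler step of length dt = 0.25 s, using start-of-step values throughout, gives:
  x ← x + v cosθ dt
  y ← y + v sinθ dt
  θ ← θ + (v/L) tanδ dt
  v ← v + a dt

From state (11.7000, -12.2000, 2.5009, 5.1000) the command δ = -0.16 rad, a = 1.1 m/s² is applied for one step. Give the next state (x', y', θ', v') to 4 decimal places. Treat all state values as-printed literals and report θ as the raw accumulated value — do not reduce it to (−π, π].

(10.6779, -11.4379, 2.3980, 5.3750)

x' = 11.7000 + 5.1000·cos(2.5009)·0.25 = 10.6779
y' = -12.2000 + 5.1000·sin(2.5009)·0.25 = -11.4379
θ' = 2.5009 + (5.1000/2.0)·tan(-0.16)·0.25 = 2.3980
v' = 5.1000 + 1.1000·0.25 = 5.3750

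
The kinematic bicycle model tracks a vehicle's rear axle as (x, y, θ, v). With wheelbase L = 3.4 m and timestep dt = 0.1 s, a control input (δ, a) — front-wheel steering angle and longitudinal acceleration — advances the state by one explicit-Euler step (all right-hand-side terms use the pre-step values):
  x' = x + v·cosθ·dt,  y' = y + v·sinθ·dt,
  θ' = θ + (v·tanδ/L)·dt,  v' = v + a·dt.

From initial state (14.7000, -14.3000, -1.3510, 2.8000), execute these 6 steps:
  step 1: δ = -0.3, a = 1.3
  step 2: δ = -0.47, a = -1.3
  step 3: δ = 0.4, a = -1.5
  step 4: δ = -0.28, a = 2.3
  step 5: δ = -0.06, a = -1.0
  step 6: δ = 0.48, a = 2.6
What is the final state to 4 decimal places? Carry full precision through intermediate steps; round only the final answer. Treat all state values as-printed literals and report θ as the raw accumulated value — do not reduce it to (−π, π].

after step 1 (δ=-0.3, a=1.3): (14.761049, -14.573264, -1.376475, 2.930000)
after step 2 (δ=-0.47, a=-1.3): (14.817627, -14.860749, -1.420249, 2.800000)
after step 3 (δ=0.4, a=-1.5): (14.859621, -15.137582, -1.385431, 2.650000)
after step 4 (δ=-0.28, a=2.3): (14.908462, -15.398042, -1.407844, 2.880000)
after step 5 (δ=-0.06, a=-1.0): (14.955185, -15.682227, -1.412932, 2.780000)
after step 6 (δ=0.48, a=2.6): (14.998889, -15.956770, -1.370364, 3.040000)

(14.9989, -15.9568, -1.3704, 3.0400)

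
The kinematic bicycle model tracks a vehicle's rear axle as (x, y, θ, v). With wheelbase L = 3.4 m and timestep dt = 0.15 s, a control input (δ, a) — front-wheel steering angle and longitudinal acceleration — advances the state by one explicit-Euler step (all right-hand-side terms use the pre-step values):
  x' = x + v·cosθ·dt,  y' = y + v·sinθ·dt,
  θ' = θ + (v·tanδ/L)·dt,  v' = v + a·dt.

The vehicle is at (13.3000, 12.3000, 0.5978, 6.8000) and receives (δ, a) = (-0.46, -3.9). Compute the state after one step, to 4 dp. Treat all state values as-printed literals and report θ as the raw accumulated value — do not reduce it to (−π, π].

x' = 13.3000 + 6.8000·cos(0.5978)·0.15 = 14.1431
y' = 12.3000 + 6.8000·sin(0.5978)·0.15 = 12.8741
θ' = 0.5978 + (6.8000/3.4)·tan(-0.46)·0.15 = 0.4492
v' = 6.8000 − 3.9000·0.15 = 6.2150

(14.1431, 12.8741, 0.4492, 6.2150)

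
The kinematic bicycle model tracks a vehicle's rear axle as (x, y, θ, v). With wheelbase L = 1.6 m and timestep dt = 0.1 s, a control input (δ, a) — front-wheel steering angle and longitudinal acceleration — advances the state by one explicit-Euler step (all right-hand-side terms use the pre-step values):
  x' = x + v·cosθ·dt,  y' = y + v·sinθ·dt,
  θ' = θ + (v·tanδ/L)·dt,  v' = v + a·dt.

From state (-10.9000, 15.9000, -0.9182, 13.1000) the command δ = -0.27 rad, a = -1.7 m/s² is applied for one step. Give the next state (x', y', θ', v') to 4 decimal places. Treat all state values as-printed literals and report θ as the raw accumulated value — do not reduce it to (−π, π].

(-10.1045, 14.8592, -1.1448, 12.9300)

x' = -10.9000 + 13.1000·cos(-0.9182)·0.1 = -10.1045
y' = 15.9000 + 13.1000·sin(-0.9182)·0.1 = 14.8592
θ' = -0.9182 + (13.1000/1.6)·tan(-0.27)·0.1 = -1.1448
v' = 13.1000 − 1.7000·0.1 = 12.9300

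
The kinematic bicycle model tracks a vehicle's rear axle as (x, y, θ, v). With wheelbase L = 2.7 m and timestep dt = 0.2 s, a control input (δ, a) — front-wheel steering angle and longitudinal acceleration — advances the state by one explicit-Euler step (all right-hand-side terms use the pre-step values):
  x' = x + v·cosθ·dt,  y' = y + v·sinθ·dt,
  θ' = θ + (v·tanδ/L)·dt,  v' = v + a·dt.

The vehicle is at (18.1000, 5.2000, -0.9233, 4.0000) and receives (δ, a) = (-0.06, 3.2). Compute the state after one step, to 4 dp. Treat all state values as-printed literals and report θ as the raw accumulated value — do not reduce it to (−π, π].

x' = 18.1000 + 4.0000·cos(-0.9233)·0.2 = 18.5826
y' = 5.2000 + 4.0000·sin(-0.9233)·0.2 = 4.5619
θ' = -0.9233 + (4.0000/2.7)·tan(-0.06)·0.2 = -0.9411
v' = 4.0000 + 3.2000·0.2 = 4.6400

(18.5826, 4.5619, -0.9411, 4.6400)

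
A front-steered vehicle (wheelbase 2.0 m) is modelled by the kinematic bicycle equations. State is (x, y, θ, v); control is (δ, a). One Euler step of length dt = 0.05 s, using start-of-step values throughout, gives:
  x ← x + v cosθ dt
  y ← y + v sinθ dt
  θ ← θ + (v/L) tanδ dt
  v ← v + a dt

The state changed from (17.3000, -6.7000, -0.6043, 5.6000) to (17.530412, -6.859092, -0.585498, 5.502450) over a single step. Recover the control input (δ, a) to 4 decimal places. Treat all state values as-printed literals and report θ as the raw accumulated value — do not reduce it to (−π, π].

δ = 0.1335, a = -1.9510

a = (v'−v)/dt = (-0.097550)/0.05 = -1.9510
Δθ = θ'−θ = 0.018802;  (v·dt/L) = 5.6000·0.05/2.0 = 0.140000
tan δ = Δθ·L/(v·dt) = 0.134300  →  δ = 0.1335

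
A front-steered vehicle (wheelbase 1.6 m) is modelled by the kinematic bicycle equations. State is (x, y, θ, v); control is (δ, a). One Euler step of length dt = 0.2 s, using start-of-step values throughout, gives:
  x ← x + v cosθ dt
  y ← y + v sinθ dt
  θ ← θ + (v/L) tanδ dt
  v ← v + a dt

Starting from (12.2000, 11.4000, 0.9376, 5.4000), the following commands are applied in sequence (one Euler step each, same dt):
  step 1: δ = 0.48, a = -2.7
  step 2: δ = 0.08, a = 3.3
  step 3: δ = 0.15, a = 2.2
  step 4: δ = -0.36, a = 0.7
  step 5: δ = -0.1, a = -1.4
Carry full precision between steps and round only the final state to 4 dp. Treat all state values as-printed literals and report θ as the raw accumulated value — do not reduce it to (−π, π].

(14.0029, 16.5798, 1.0851, 5.8200)

after step 1 (δ=0.48, a=-2.7): (12.839062, 12.270632, 1.289012, 4.860000)
after step 2 (δ=0.08, a=3.3): (13.109346, 13.204297, 1.337716, 5.520000)
after step 3 (δ=0.15, a=2.2): (13.364343, 14.278444, 1.442000, 5.960000)
after step 4 (δ=-0.36, a=0.7): (13.517445, 15.460571, 1.161579, 6.100000)
after step 5 (δ=-0.1, a=-1.4): (14.002872, 16.579839, 1.085074, 5.820000)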